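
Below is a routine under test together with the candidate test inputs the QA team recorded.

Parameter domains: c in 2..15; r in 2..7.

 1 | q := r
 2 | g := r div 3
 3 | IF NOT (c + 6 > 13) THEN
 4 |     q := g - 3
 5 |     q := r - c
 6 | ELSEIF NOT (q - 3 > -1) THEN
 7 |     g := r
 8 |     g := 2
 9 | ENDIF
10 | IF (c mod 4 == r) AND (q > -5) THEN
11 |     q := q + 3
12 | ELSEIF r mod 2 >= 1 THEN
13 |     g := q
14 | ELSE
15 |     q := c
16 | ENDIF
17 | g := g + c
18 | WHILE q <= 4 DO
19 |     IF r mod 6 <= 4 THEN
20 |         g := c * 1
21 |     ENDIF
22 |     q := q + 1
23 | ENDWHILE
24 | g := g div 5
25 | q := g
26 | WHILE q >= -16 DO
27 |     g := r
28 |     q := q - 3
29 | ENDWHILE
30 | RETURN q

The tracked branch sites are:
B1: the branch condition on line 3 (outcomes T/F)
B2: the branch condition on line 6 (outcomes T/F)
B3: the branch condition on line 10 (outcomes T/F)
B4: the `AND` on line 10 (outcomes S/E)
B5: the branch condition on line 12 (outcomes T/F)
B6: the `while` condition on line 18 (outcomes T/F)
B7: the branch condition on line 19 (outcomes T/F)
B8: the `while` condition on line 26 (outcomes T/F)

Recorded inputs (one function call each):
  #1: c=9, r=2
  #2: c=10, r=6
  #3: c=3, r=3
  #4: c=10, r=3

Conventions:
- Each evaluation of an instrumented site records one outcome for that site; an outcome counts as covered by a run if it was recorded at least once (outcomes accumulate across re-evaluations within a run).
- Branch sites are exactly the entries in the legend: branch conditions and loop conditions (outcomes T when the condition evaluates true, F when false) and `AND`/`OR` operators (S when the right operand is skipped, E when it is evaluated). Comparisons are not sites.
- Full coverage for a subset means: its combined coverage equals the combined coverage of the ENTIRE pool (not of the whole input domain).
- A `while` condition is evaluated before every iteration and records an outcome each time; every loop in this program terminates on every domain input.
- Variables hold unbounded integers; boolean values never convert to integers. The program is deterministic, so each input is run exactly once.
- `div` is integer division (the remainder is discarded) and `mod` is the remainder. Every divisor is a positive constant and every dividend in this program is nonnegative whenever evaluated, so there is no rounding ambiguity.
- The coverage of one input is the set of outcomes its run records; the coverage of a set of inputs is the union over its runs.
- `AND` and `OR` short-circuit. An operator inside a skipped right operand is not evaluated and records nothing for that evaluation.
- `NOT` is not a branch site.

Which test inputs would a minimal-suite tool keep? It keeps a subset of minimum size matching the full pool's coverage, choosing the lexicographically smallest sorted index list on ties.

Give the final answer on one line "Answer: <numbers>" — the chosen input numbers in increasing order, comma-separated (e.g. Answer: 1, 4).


run #1 (c=9, r=2) runs B1->F, B2->T, B4->S, B3->F, B5->F, B6->F, B8->T, B8->T, B8->T, B8->T, B8->T, B8->T, B8->T, B8->F; records B1=F, B2=T, B3=F, B4=S, B5=F, B6=F, B8=T, B8=F
run #2 (c=10, r=6) runs B1->F, B2->F, B4->S, B3->F, B5->F, B6->F, B8->T, B8->T, B8->T, B8->T, B8->T, B8->T, B8->T, B8->F; records B1=F, B2=F, B3=F, B4=S, B5=F, B6=F, B8=T, B8=F
run #3 (c=3, r=3) runs B1->T, B4->E, B3->T, B6->T, B7->T, B6->T, B7->T, B6->F, B8->T, B8->T, B8->T, B8->T, B8->T, B8->T, ...; records B1=T, B3=T, B4=E, B6=T, B6=F, B7=T, B8=T, B8=F
run #4 (c=10, r=3) runs B1->F, B2->F, B4->S, B3->F, B5->T, B6->T, B7->T, B6->T, B7->T, B6->F, B8->T, B8->T, B8->T, B8->T, ...; records B1=F, B2=F, B3=F, B4=S, B5=T, B6=T, B6=F, B7=T, B8=T, B8=F
pool-wide coverage (15 outcomes): B1=T, B1=F, B2=T, B2=F, B3=T, B3=F, B4=S, B4=E, B5=T, B5=F, B6=T, B6=F, B7=T, B8=T, B8=F
checked all size-1 subsets: none covers 15 outcomes (max 10/15)
checked all size-2 subsets: none covers 15 outcomes (max 13/15)
the canonical winner is {1, 3, 4}: size 3, full 15-outcome coverage, earliest index list among size-3 covers
Answer: 1, 3, 4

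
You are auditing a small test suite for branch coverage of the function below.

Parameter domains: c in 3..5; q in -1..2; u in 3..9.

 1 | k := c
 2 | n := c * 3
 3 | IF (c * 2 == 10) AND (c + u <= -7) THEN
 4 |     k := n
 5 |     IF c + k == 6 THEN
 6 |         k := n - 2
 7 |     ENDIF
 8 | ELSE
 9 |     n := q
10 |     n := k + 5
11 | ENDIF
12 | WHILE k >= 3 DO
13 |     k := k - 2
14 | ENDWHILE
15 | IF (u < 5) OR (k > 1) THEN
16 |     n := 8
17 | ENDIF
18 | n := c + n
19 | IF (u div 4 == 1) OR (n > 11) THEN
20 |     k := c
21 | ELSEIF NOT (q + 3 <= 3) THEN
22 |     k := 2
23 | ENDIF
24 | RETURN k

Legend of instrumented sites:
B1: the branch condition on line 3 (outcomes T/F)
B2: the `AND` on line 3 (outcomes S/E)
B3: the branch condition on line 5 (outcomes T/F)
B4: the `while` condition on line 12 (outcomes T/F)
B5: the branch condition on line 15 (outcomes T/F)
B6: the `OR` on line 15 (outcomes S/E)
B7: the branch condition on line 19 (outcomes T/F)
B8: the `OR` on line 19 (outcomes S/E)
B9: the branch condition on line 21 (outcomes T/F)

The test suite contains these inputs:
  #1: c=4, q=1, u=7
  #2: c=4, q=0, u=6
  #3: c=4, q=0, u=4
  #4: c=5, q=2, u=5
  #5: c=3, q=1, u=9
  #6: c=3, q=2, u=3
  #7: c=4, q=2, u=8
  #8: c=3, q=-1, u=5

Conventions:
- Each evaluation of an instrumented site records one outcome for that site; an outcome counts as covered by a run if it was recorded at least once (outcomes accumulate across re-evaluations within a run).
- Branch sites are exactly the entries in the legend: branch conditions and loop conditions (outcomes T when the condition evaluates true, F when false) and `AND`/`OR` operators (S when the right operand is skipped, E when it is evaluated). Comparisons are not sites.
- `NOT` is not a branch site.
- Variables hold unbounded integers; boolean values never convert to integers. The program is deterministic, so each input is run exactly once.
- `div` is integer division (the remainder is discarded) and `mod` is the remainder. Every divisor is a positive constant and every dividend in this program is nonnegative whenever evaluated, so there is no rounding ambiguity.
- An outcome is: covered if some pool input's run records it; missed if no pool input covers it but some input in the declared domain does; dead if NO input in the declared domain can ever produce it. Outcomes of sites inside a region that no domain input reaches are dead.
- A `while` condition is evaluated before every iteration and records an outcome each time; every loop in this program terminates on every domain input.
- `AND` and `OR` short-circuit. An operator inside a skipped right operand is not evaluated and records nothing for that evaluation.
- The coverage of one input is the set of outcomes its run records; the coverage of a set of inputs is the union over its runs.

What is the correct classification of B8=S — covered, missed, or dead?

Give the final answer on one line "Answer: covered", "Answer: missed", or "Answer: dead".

B8=S is recorded by pool input(s) 1, 2, 3, 4, 8 -> covered

Answer: covered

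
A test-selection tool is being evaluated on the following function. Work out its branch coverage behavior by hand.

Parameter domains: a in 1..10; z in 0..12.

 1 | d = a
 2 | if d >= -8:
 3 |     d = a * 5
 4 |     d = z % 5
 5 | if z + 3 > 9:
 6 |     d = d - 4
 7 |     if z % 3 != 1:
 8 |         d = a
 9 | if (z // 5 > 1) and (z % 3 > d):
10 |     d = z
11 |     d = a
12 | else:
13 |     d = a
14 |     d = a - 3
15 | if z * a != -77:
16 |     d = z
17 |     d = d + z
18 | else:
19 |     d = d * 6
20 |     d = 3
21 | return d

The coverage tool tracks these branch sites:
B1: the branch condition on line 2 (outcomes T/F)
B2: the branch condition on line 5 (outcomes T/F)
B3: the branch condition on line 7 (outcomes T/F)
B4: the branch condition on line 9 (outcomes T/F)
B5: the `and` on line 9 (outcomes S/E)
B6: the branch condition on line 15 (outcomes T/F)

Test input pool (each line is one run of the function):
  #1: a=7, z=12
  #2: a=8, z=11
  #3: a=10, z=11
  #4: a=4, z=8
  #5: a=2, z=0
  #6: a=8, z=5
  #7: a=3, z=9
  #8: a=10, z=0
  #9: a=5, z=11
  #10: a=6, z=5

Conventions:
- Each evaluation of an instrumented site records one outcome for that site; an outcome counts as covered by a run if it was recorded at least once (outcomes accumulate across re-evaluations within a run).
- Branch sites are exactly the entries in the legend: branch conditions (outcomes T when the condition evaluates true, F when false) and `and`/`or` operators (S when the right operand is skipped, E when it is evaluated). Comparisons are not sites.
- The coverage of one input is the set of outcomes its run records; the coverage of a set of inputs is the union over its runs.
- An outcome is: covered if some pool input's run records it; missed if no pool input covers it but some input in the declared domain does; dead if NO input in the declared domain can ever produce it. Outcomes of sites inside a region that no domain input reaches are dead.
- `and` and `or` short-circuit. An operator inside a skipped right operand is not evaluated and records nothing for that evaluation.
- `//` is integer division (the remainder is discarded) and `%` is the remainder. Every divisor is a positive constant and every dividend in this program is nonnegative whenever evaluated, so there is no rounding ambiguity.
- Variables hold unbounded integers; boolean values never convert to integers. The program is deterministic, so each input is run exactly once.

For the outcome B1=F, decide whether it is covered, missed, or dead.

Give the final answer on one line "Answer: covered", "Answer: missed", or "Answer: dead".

no pool input records B1=F
checking all 130 inputs in the declared domain: B1=F is never recorded -> dead

Answer: dead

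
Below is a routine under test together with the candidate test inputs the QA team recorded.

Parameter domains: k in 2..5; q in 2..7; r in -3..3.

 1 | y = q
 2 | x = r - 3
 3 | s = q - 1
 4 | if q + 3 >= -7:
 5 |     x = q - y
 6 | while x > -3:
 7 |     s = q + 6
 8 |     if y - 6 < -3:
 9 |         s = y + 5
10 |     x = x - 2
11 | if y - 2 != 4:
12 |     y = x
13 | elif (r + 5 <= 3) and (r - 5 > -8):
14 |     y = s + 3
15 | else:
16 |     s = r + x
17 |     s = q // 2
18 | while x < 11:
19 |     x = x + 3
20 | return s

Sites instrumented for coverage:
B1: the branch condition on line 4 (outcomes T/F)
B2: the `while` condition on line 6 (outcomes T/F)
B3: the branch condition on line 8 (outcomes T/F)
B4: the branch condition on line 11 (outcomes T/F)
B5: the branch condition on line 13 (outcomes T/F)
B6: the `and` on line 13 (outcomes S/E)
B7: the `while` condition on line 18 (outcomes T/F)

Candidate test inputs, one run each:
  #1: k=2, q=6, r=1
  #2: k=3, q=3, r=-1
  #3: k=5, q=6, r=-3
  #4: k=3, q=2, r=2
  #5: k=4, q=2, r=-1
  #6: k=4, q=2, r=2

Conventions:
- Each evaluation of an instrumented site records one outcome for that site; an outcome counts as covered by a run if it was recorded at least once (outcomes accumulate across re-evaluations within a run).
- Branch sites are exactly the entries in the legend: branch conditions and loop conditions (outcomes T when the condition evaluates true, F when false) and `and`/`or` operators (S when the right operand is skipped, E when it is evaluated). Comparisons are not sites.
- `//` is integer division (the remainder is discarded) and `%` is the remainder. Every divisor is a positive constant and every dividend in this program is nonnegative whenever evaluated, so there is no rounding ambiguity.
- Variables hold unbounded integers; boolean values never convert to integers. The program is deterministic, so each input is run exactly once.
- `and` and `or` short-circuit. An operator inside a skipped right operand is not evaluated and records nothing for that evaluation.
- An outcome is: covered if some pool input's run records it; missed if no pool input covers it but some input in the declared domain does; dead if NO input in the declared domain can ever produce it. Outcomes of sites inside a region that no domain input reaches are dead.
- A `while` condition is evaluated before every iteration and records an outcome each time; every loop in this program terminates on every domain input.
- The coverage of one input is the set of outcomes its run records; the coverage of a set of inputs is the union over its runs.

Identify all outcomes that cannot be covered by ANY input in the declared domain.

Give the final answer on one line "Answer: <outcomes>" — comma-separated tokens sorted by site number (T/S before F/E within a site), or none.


checking every outcome against all 168 domain inputs:
  B1=F: never recorded by any domain input -> dead
  reachable outcomes have witnesses, e.g. B1=T (e.g. k=2, q=2, r=-3), B2=T (e.g. k=2, q=2, r=-3), B2=F (e.g. k=2, q=2, r=-3), B3=T (e.g. k=2, q=2, r=-3)
Answer: B1=F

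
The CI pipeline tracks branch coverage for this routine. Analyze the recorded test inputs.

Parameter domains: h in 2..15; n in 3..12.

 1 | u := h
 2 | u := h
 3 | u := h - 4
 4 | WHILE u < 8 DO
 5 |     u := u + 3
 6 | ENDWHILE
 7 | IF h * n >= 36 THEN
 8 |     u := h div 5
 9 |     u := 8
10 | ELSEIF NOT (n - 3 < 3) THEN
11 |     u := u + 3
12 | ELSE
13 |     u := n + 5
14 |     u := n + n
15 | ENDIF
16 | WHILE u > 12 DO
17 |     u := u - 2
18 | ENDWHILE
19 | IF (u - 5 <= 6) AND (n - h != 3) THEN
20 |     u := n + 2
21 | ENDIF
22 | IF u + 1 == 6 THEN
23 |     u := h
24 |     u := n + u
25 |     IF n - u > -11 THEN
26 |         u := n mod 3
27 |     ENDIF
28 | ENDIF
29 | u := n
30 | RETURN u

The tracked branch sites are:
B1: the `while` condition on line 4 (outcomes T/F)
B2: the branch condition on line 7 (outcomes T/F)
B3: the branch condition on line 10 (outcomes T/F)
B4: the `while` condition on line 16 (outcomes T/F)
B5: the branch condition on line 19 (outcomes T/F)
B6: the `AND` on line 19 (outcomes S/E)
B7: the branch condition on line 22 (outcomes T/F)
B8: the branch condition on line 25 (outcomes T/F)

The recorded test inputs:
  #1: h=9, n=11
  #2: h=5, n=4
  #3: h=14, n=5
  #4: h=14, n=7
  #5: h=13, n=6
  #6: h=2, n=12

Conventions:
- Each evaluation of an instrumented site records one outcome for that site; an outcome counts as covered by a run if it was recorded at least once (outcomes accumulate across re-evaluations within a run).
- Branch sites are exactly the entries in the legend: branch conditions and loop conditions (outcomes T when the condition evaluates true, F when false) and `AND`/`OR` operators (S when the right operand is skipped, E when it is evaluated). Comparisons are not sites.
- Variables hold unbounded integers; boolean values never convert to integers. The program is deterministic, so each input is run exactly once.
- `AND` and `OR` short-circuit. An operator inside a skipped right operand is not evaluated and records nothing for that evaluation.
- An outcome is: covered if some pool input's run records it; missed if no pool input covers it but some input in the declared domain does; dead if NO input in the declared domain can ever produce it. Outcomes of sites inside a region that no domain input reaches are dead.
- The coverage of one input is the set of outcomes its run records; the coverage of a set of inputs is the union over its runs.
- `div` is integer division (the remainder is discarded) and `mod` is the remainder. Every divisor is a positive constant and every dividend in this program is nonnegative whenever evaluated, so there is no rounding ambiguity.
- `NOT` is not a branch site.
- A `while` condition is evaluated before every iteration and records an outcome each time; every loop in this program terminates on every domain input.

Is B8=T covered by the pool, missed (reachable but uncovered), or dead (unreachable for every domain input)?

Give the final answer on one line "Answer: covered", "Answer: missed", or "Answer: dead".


no pool input records B8=T
but domain input (h=2, n=3) does record it -> reachable, so missed
Answer: missed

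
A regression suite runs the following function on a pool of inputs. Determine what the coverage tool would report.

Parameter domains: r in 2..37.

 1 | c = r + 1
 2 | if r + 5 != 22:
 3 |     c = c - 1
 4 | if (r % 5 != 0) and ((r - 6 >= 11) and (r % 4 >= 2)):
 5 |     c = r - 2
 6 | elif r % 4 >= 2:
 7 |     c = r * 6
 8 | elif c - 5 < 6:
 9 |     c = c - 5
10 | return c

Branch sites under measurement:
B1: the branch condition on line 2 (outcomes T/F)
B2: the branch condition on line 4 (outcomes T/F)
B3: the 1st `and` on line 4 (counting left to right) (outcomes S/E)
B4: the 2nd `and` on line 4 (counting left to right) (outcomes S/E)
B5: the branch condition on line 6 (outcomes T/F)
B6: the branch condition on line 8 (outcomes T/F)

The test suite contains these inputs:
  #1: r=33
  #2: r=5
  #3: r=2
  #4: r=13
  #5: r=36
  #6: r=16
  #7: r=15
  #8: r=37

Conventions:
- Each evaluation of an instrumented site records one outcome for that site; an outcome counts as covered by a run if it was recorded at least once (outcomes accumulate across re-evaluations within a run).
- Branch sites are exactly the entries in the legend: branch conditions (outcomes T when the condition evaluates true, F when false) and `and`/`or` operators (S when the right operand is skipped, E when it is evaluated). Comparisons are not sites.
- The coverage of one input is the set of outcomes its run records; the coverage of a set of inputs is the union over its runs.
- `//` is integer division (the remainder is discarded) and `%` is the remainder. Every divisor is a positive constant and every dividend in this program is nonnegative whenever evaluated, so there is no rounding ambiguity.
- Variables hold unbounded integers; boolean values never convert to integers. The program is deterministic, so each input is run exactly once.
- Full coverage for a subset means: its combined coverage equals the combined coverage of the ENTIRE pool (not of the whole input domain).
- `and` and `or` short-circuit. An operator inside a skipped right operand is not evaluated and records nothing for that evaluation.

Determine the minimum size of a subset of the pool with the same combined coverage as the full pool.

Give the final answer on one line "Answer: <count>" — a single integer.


#1 (r=33) -> B1->T, B3->E, B4->E, B2->F, B5->F, B6->F; covered: B1=T, B2=F, B3=E, B4=E, B5=F, B6=F
#2 (r=5) -> B1->T, B3->S, B2->F, B5->F, B6->T; covered: B1=T, B2=F, B3=S, B5=F, B6=T
#3 (r=2) -> B1->T, B3->E, B4->S, B2->F, B5->T; covered: B1=T, B2=F, B3=E, B4=S, B5=T
#4 (r=13) -> B1->T, B3->E, B4->S, B2->F, B5->F, B6->F; covered: B1=T, B2=F, B3=E, B4=S, B5=F, B6=F
#5 (r=36) -> B1->T, B3->E, B4->E, B2->F, B5->F, B6->F; covered: B1=T, B2=F, B3=E, B4=E, B5=F, B6=F
#6 (r=16) -> B1->T, B3->E, B4->S, B2->F, B5->F, B6->F; covered: B1=T, B2=F, B3=E, B4=S, B5=F, B6=F
#7 (r=15) -> B1->T, B3->S, B2->F, B5->T; covered: B1=T, B2=F, B3=S, B5=T
#8 (r=37) -> B1->T, B3->E, B4->E, B2->F, B5->F, B6->F; covered: B1=T, B2=F, B3=E, B4=E, B5=F, B6=F
the full pool covers 10 outcomes: B1=T, B2=F, B3=S, B3=E, B4=S, B4=E, B5=T, B5=F, B6=T, B6=F
checked all size-1 subsets: none covers 10 outcomes (max 6/10)
checked all size-2 subsets: none covers 10 outcomes (max 8/10)
the canonical winner is {1, 2, 3}: size 3, full 10-outcome coverage, earliest index list among size-3 covers
Answer: 3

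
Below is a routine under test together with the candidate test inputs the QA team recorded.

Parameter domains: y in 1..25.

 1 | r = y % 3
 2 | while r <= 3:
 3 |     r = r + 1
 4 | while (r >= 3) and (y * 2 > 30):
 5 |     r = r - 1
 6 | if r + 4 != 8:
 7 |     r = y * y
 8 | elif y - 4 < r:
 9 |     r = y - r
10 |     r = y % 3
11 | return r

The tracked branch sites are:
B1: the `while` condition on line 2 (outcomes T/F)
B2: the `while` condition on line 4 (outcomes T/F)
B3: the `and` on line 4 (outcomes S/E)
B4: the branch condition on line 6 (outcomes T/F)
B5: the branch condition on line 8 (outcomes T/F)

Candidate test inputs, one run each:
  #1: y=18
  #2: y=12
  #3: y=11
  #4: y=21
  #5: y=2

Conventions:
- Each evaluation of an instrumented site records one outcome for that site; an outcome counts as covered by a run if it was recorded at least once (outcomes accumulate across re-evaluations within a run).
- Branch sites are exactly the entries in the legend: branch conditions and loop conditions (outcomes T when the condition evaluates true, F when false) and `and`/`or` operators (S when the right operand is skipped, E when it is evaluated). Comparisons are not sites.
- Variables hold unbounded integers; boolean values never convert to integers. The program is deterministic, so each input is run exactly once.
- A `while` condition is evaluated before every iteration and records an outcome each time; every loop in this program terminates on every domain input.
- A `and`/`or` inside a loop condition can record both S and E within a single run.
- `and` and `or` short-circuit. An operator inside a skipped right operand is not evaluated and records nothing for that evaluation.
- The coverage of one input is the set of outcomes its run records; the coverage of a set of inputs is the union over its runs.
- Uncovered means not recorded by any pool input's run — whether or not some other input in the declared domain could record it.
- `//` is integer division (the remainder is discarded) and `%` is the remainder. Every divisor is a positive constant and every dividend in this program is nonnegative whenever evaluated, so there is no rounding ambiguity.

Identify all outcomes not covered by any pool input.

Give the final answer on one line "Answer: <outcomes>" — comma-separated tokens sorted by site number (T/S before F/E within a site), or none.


run #1 (y=18) runs B1->T, B1->T, B1->T, B1->T, B1->F, B3->E, B2->T, B3->E, B2->T, B3->S, B2->F, B4->T; records B1=T, B1=F, B2=T, B2=F, B3=S, B3=E, B4=T
run #2 (y=12) runs B1->T, B1->T, B1->T, B1->T, B1->F, B3->E, B2->F, B4->F, B5->F; records B1=T, B1=F, B2=F, B3=E, B4=F, B5=F
run #3 (y=11) runs B1->T, B1->T, B1->F, B3->E, B2->F, B4->F, B5->F; records B1=T, B1=F, B2=F, B3=E, B4=F, B5=F
run #4 (y=21) runs B1->T, B1->T, B1->T, B1->T, B1->F, B3->E, B2->T, B3->E, B2->T, B3->S, B2->F, B4->T; records B1=T, B1=F, B2=T, B2=F, B3=S, B3=E, B4=T
run #5 (y=2) runs B1->T, B1->T, B1->F, B3->E, B2->F, B4->F, B5->T; records B1=T, B1=F, B2=F, B3=E, B4=F, B5=T
union over the pool: B1=T, B1=F, B2=T, B2=F, B3=S, B3=E, B4=T, B4=F, B5=T, B5=F
uncovered (0 of 10): none
Answer: none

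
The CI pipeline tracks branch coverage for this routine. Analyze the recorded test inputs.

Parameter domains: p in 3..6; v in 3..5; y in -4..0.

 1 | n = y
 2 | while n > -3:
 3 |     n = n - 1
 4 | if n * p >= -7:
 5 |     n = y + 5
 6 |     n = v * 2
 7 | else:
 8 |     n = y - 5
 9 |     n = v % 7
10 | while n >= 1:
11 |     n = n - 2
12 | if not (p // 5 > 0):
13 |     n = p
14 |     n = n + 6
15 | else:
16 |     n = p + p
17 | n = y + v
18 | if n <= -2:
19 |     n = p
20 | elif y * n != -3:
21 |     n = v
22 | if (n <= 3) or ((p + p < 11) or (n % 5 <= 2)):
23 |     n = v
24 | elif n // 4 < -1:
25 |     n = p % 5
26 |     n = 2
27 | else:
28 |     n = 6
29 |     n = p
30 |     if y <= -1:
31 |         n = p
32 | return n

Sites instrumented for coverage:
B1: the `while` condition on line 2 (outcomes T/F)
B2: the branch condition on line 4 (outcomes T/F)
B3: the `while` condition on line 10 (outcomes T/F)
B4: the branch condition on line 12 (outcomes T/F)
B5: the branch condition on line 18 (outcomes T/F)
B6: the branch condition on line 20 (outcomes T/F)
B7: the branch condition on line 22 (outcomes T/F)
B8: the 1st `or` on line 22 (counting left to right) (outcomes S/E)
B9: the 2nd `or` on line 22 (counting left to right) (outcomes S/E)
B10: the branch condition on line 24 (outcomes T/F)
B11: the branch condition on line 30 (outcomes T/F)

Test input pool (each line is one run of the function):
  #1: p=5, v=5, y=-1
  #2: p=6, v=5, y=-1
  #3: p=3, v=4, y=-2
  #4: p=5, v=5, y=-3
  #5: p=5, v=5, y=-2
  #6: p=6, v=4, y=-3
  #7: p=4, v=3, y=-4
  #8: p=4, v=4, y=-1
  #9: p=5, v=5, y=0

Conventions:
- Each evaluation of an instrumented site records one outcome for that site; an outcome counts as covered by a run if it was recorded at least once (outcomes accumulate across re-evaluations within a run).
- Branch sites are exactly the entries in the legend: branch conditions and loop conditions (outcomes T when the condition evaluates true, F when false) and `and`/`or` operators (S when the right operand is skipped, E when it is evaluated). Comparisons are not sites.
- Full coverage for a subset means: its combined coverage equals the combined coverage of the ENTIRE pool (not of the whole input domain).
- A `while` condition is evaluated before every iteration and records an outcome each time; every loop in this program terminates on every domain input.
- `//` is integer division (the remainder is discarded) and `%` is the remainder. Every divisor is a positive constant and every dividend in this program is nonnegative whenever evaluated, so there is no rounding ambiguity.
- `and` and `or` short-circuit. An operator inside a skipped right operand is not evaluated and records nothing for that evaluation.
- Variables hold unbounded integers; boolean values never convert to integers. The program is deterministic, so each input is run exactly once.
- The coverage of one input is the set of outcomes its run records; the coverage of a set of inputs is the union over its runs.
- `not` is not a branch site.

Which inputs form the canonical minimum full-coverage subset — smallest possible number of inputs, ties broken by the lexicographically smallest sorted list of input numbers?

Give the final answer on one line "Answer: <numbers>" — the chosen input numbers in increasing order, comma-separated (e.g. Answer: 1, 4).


#1 (p=5, v=5, y=-1) -> B1->T, B1->T, B1->F, B2->F, B3->T, B3->T, B3->T, B3->F, B4->F, B5->F, B6->T, B8->E, B9->S, B7->T; covered: B1=T, B1=F, B2=F, B3=T, B3=F, B4=F, B5=F, B6=T, B7=T, B8=E, B9=S
#2 (p=6, v=5, y=-1) -> B1->T, B1->T, B1->F, B2->F, B3->T, B3->T, B3->T, B3->F, B4->F, B5->F, B6->T, B8->E, B9->E, B7->T; covered: B1=T, B1=F, B2=F, B3=T, B3=F, B4=F, B5=F, B6=T, B7=T, B8=E, B9=E
#3 (p=3, v=4, y=-2) -> B1->T, B1->F, B2->F, B3->T, B3->T, B3->F, B4->T, B5->F, B6->T, B8->E, B9->S, B7->T; covered: B1=T, B1=F, B2=F, B3=T, B3=F, B4=T, B5=F, B6=T, B7=T, B8=E, B9=S
#4 (p=5, v=5, y=-3) -> B1->F, B2->F, B3->T, B3->T, B3->T, B3->F, B4->F, B5->F, B6->T, B8->E, B9->S, B7->T; covered: B1=F, B2=F, B3=T, B3=F, B4=F, B5=F, B6=T, B7=T, B8=E, B9=S
#5 (p=5, v=5, y=-2) -> B1->T, B1->F, B2->F, B3->T, B3->T, B3->T, B3->F, B4->F, B5->F, B6->T, B8->E, B9->S, B7->T; covered: B1=T, B1=F, B2=F, B3=T, B3=F, B4=F, B5=F, B6=T, B7=T, B8=E, B9=S
#6 (p=6, v=4, y=-3) -> B1->F, B2->F, B3->T, B3->T, B3->F, B4->F, B5->F, B6->F, B8->S, B7->T; covered: B1=F, B2=F, B3=T, B3=F, B4=F, B5=F, B6=F, B7=T, B8=S
#7 (p=4, v=3, y=-4) -> B1->F, B2->F, B3->T, B3->T, B3->F, B4->T, B5->F, B6->T, B8->S, B7->T; covered: B1=F, B2=F, B3=T, B3=F, B4=T, B5=F, B6=T, B7=T, B8=S
#8 (p=4, v=4, y=-1) -> B1->T, B1->T, B1->F, B2->F, B3->T, B3->T, B3->F, B4->T, B5->F, B6->F, B8->S, B7->T; covered: B1=T, B1=F, B2=F, B3=T, B3=F, B4=T, B5=F, B6=F, B7=T, B8=S
#9 (p=5, v=5, y=0) -> B1->T, B1->T, B1->T, B1->F, B2->F, B3->T, B3->T, B3->T, B3->F, B4->F, B5->F, B6->T, B8->E, B9->S, ...; covered: B1=T, B1=F, B2=F, B3=T, B3=F, B4=F, B5=F, B6=T, B7=T, B8=E, B9=S
pool-wide coverage (15 outcomes): B1=T, B1=F, B2=F, B3=T, B3=F, B4=T, B4=F, B5=F, B6=T, B6=F, B7=T, B8=S, B8=E, B9=S, B9=E
size 1 is not enough: best union over all size-1 subsets is 11/15
size 2 is not enough: best union over all size-2 subsets is 14/15
at size 3, {1, 2, 8} reaches all 15 outcomes; every lexicographically earlier size-3 subset fails
Answer: 1, 2, 8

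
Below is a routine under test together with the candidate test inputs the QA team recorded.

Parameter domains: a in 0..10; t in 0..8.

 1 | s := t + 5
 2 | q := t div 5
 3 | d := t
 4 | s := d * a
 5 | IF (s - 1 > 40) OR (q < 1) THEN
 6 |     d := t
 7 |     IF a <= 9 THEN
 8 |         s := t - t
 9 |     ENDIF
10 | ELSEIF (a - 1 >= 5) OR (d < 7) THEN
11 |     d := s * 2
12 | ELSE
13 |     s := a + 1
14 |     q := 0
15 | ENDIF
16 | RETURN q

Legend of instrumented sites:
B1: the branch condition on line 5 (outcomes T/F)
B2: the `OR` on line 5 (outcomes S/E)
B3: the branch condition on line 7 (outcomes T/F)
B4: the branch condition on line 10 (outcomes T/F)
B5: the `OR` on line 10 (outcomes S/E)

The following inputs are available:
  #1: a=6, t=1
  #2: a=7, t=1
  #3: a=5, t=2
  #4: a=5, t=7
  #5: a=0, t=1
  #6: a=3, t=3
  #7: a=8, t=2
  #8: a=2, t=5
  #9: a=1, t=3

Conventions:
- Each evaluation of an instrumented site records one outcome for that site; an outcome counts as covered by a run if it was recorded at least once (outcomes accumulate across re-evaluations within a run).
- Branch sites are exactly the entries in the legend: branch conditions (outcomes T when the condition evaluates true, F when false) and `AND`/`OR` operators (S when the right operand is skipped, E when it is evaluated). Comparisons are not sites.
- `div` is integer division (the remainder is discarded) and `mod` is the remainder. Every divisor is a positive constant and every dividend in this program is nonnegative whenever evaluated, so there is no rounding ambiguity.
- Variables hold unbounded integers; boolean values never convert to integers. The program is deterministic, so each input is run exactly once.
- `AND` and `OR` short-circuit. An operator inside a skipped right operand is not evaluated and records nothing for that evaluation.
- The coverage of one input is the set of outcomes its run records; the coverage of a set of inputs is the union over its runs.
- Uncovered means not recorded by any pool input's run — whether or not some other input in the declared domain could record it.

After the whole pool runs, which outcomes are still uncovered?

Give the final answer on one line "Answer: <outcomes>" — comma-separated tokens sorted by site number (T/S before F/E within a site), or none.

input #1 (a=6, t=1): events B2->E, B1->T, B3->T; covers B1=T, B2=E, B3=T
input #2 (a=7, t=1): events B2->E, B1->T, B3->T; covers B1=T, B2=E, B3=T
input #3 (a=5, t=2): events B2->E, B1->T, B3->T; covers B1=T, B2=E, B3=T
input #4 (a=5, t=7): events B2->E, B1->F, B5->E, B4->F; covers B1=F, B2=E, B4=F, B5=E
input #5 (a=0, t=1): events B2->E, B1->T, B3->T; covers B1=T, B2=E, B3=T
input #6 (a=3, t=3): events B2->E, B1->T, B3->T; covers B1=T, B2=E, B3=T
input #7 (a=8, t=2): events B2->E, B1->T, B3->T; covers B1=T, B2=E, B3=T
input #8 (a=2, t=5): events B2->E, B1->F, B5->E, B4->T; covers B1=F, B2=E, B4=T, B5=E
input #9 (a=1, t=3): events B2->E, B1->T, B3->T; covers B1=T, B2=E, B3=T
union over the pool: B1=T, B1=F, B2=E, B3=T, B4=T, B4=F, B5=E
uncovered (3 of 10): B2=S, B3=F, B5=S

Answer: B2=S, B3=F, B5=S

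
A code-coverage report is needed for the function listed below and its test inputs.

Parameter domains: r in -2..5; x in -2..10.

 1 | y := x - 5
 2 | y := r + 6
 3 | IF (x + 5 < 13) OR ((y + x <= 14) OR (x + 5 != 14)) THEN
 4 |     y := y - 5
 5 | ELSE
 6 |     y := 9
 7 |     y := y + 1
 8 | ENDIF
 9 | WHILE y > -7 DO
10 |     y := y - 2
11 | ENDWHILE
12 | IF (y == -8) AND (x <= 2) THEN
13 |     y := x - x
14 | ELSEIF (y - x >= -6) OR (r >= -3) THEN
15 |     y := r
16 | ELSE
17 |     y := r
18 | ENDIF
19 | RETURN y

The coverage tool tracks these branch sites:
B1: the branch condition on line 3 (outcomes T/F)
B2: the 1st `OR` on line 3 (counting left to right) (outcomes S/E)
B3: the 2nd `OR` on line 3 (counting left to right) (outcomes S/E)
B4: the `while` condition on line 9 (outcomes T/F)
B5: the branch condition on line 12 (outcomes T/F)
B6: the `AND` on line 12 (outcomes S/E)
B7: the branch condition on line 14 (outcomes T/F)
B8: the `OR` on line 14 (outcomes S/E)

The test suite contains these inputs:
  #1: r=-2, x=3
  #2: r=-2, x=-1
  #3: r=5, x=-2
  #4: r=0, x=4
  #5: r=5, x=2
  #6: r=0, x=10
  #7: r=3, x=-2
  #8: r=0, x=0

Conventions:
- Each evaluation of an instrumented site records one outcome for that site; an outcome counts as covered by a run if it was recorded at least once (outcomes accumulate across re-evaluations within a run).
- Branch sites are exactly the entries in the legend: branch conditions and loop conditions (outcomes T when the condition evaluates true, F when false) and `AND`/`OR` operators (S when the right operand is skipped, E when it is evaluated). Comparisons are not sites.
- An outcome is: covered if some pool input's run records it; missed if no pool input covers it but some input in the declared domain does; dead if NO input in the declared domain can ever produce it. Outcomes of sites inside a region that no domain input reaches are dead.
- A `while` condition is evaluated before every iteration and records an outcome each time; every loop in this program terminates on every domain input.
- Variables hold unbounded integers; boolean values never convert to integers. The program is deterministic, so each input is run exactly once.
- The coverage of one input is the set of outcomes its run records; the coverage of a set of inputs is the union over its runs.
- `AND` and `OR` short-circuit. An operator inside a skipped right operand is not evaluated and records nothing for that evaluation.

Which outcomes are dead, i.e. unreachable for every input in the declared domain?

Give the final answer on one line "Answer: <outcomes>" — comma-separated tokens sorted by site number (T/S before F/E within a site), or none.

exhaustive pass over the 104-input domain:
  B7=F: never recorded by any domain input -> dead
  reachable outcomes have witnesses, e.g. B1=T (e.g. r=-2, x=-2), B1=F (e.g. r=0, x=9), B2=S (e.g. r=-2, x=-2), B2=E (e.g. r=-2, x=8)

Answer: B7=F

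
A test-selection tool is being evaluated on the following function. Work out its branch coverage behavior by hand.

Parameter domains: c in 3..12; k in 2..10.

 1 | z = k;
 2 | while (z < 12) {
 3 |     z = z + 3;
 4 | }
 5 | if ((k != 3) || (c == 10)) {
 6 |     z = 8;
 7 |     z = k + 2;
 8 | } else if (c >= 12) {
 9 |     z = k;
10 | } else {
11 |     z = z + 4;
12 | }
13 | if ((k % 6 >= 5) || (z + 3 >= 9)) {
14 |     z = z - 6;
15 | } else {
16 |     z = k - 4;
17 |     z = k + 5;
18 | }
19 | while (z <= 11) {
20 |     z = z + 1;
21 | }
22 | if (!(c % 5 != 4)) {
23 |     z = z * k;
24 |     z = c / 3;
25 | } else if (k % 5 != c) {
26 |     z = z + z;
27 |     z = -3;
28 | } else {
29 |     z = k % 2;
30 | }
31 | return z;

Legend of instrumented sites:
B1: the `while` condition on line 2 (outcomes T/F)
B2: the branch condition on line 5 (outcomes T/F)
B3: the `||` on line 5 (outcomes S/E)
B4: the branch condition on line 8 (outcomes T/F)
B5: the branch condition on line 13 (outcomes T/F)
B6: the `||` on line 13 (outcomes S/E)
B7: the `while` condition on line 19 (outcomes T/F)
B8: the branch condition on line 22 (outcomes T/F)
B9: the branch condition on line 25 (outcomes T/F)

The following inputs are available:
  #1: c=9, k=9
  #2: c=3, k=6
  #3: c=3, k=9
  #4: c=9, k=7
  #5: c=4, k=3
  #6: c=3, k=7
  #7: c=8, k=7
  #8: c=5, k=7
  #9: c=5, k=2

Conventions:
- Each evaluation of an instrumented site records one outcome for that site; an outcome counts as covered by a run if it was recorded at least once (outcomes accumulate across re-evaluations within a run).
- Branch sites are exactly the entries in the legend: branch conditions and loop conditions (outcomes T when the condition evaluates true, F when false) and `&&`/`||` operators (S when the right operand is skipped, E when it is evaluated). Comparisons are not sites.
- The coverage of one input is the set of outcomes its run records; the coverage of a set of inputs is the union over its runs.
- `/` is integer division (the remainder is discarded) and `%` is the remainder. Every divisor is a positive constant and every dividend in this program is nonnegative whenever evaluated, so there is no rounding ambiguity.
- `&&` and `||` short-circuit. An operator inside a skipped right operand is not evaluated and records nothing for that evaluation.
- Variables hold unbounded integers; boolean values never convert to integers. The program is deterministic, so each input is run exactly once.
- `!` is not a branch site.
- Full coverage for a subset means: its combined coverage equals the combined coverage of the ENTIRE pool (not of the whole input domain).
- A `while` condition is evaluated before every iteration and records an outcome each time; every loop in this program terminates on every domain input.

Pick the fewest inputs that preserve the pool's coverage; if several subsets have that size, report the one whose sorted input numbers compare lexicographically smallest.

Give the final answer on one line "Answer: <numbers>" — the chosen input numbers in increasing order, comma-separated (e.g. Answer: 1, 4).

#1 (c=9, k=9) -> B1->T, B1->F, B3->S, B2->T, B6->E, B5->T, B7->T, B7->T, B7->T, B7->T, B7->T, B7->T, B7->T, B7->F, ...; covered: B1=T, B1=F, B2=T, B3=S, B5=T, B6=E, B7=T, B7=F, B8=T
#2 (c=3, k=6) -> B1->T, B1->T, B1->F, B3->S, B2->T, B6->E, B5->T, B7->T, B7->T, B7->T, B7->T, B7->T, B7->T, B7->T, ...; covered: B1=T, B1=F, B2=T, B3=S, B5=T, B6=E, B7=T, B7=F, B8=F, B9=T
#3 (c=3, k=9) -> B1->T, B1->F, B3->S, B2->T, B6->E, B5->T, B7->T, B7->T, B7->T, B7->T, B7->T, B7->T, B7->T, B7->F, ...; covered: B1=T, B1=F, B2=T, B3=S, B5=T, B6=E, B7=T, B7=F, B8=F, B9=T
#4 (c=9, k=7) -> B1->T, B1->T, B1->F, B3->S, B2->T, B6->E, B5->T, B7->T, B7->T, B7->T, B7->T, B7->T, B7->T, B7->T, ...; covered: B1=T, B1=F, B2=T, B3=S, B5=T, B6=E, B7=T, B7=F, B8=T
#5 (c=4, k=3) -> B1->T, B1->T, B1->T, B1->F, B3->E, B2->F, B4->F, B6->E, B5->T, B7->T, B7->T, B7->F, B8->T; covered: B1=T, B1=F, B2=F, B3=E, B4=F, B5=T, B6=E, B7=T, B7=F, B8=T
#6 (c=3, k=7) -> B1->T, B1->T, B1->F, B3->S, B2->T, B6->E, B5->T, B7->T, B7->T, B7->T, B7->T, B7->T, B7->T, B7->T, ...; covered: B1=T, B1=F, B2=T, B3=S, B5=T, B6=E, B7=T, B7=F, B8=F, B9=T
#7 (c=8, k=7) -> B1->T, B1->T, B1->F, B3->S, B2->T, B6->E, B5->T, B7->T, B7->T, B7->T, B7->T, B7->T, B7->T, B7->T, ...; covered: B1=T, B1=F, B2=T, B3=S, B5=T, B6=E, B7=T, B7=F, B8=F, B9=T
#8 (c=5, k=7) -> B1->T, B1->T, B1->F, B3->S, B2->T, B6->E, B5->T, B7->T, B7->T, B7->T, B7->T, B7->T, B7->T, B7->T, ...; covered: B1=T, B1=F, B2=T, B3=S, B5=T, B6=E, B7=T, B7=F, B8=F, B9=T
#9 (c=5, k=2) -> B1->T, B1->T, B1->T, B1->T, B1->F, B3->S, B2->T, B6->E, B5->F, B7->T, B7->T, B7->T, B7->T, B7->T, ...; covered: B1=T, B1=F, B2=T, B3=S, B5=F, B6=E, B7=T, B7=F, B8=F, B9=T
pool-wide coverage (15 outcomes): B1=T, B1=F, B2=T, B2=F, B3=S, B3=E, B4=F, B5=T, B5=F, B6=E, B7=T, B7=F, B8=T, B8=F, B9=T
every size-1 subset falls short of the 15 outcomes (best: 10/15)
the canonical winner is {5, 9}: size 2, full 15-outcome coverage, earliest index list among size-2 covers

Answer: 5, 9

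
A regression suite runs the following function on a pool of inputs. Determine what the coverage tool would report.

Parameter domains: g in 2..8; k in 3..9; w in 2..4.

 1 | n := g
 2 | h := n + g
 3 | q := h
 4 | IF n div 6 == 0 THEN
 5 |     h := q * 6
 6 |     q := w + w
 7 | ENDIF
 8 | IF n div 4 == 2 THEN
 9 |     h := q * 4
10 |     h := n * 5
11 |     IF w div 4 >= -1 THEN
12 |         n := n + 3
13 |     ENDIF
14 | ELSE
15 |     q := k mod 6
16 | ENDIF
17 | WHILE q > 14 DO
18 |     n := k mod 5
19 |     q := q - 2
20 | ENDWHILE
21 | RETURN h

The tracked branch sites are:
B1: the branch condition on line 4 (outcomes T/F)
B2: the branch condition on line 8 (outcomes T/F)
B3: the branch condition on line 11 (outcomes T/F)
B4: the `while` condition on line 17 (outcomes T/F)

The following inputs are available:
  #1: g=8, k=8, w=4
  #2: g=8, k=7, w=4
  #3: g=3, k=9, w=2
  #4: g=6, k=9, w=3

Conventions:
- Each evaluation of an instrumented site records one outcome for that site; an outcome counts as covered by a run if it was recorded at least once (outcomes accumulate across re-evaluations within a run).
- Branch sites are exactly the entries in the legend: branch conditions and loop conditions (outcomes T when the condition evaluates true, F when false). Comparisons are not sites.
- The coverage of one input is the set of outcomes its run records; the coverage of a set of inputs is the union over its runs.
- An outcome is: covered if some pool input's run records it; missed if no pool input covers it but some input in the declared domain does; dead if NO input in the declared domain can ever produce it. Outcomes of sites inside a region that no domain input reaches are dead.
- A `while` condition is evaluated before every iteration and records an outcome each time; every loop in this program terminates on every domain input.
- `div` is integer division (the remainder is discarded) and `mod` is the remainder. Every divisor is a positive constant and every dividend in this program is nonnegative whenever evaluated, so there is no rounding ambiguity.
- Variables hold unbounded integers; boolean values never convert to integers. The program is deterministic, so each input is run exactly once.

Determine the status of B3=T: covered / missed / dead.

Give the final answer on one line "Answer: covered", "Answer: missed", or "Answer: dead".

B3=T is recorded by pool input(s) 1, 2 -> covered

Answer: covered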